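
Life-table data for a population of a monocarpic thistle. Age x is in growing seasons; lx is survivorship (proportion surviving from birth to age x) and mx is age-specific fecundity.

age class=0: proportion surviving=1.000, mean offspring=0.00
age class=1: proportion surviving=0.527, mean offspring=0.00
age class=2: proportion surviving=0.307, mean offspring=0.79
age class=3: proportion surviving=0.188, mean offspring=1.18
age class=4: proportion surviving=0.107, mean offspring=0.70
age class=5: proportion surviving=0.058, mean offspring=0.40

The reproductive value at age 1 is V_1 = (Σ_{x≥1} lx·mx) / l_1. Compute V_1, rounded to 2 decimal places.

1.07

lx·mx for x ≥ 1: 0, 0.24253, 0.22184, 0.0749, 0.0232 → sum = 0.56247
V_1 = 0.56247 / l_1 = 0.56247 / 0.527 = 1.067306… → 1.07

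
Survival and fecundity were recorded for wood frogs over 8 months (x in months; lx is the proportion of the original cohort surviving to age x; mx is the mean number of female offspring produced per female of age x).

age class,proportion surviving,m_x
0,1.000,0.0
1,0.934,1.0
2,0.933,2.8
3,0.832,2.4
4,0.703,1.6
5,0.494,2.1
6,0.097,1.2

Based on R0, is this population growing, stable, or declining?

R0 = Σ lx·mx = 0 + 0.934 + 2.6124 + 1.9968 + 1.1248 + 1.0374 + 0.1164 = 7.8218
R0 > 1, so the population is growing.

growing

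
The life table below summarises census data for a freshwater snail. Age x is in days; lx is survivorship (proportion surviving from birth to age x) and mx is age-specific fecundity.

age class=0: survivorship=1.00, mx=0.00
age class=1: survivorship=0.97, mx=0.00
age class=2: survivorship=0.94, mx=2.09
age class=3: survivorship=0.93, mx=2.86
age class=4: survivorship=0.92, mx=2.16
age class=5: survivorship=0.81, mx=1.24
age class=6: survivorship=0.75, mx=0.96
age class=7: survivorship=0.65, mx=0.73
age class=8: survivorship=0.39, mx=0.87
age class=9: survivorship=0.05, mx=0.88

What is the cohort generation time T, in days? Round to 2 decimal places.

lx·mx: 0, 0, 1.9646, 2.6598, 1.9872, 1.0044, 0.72, 0.4745, 0.3393, 0.044 → R0 = 9.1938
x·lx·mx: 0, 0, 3.9292, 7.9794, 7.9488, 5.022, 4.32, 3.3215, 2.7144, 0.396 → Σ = 35.6313
T = 35.6313 / 9.1938 = 3.875579… → 3.88

3.88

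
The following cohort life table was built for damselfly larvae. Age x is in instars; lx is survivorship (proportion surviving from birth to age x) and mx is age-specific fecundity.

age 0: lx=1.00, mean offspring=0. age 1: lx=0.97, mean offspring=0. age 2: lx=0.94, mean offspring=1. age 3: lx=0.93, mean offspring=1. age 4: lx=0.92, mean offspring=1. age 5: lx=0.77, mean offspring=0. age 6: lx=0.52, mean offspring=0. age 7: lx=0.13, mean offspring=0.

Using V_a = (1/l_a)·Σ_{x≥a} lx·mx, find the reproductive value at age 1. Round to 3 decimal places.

lx·mx for x ≥ 1: 0, 0.94, 0.93, 0.92, 0, 0, 0 → sum = 2.79
V_1 = 2.79 / l_1 = 2.79 / 0.97 = 2.876289… → 2.876

2.876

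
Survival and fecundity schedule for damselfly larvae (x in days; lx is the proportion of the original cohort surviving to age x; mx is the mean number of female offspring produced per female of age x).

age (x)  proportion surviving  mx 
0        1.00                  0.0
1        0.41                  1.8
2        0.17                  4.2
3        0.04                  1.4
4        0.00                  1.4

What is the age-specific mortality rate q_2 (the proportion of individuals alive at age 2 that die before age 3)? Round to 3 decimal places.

q_2 = (l_2 − l_3) / l_2 = (0.17 − 0.04) / 0.17
     = 0.13 / 0.17 = 0.764706… → 0.765

0.765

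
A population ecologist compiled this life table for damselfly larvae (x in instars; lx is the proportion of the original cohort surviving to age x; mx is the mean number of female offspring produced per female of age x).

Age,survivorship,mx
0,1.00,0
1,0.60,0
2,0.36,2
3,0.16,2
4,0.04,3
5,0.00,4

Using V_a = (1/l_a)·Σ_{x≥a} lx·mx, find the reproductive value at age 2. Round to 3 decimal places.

lx·mx for x ≥ 2: 0.72, 0.32, 0.12, 0 → sum = 1.16
V_2 = 1.16 / l_2 = 1.16 / 0.36 = 3.222222… → 3.222

3.222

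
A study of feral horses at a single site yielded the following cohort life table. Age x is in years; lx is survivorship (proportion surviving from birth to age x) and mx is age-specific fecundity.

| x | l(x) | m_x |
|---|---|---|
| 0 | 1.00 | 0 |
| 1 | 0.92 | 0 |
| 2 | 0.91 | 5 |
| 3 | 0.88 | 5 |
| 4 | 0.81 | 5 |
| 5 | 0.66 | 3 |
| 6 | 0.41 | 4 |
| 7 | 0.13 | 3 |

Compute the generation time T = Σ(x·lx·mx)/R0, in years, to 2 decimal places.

lx·mx: 0, 0, 4.55, 4.4, 4.05, 1.98, 1.64, 0.39 → R0 = 17.01
x·lx·mx: 0, 0, 9.1, 13.2, 16.2, 9.9, 9.84, 2.73 → Σ = 60.97
T = 60.97 / 17.01 = 3.584362… → 3.58

3.58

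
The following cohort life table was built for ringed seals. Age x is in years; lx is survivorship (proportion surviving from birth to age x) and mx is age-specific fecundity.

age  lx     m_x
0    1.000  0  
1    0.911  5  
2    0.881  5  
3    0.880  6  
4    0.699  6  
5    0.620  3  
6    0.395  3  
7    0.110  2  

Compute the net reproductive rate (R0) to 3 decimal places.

21.699

lx·mx by age: 0, 4.555, 4.405, 5.28, 4.194, 1.86, 1.185, 0.22
R0 = Σ lx·mx = 21.699 → 21.699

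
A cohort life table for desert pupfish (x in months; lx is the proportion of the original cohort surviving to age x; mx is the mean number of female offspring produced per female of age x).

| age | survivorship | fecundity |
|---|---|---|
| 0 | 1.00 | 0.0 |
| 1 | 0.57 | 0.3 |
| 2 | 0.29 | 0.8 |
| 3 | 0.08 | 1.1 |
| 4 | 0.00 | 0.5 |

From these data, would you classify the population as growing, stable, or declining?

R0 = Σ lx·mx = 0 + 0.171 + 0.232 + 0.088 + 0 = 0.491
R0 < 1, so the population is declining.

declining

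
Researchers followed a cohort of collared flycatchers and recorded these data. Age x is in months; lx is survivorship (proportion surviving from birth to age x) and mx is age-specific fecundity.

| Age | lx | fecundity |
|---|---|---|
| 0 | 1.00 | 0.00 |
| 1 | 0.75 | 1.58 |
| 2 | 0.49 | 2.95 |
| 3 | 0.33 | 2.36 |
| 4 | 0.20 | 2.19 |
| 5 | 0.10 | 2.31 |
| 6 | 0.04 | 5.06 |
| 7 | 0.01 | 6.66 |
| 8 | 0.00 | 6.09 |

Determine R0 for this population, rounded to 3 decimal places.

lx·mx by age: 0, 1.185, 1.4455, 0.7788, 0.438, 0.231, 0.2024, 0.0666, 0
R0 = Σ lx·mx = 4.3473 → 4.347

4.347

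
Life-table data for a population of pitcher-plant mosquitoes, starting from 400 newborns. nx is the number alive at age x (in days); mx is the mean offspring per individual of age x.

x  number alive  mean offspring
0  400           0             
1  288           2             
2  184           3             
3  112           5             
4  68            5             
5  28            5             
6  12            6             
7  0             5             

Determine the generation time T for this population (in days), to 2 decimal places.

lx = nx/n0 = nx/400: 1, 0.72, 0.46, 0.28, 0.17, 0.07, 0.03, 0
lx·mx: 0, 1.44, 1.38, 1.4, 0.85, 0.35, 0.18, 0 → R0 = 5.6
x·lx·mx: 0, 1.44, 2.76, 4.2, 3.4, 1.75, 1.08, 0 → Σ = 14.63
T = 14.63 / 5.6 = 2.6125 → 2.61

2.61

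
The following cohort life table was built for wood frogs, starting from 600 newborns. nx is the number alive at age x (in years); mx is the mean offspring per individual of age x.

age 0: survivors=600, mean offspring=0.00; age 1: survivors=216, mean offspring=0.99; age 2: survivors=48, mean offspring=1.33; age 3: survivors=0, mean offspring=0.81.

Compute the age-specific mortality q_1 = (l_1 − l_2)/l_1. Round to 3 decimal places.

lx = nx/n0 = nx/600: 1, 0.36, 0.08, 0
q_1 = (l_1 − l_2) / l_1 = (0.36 − 0.08) / 0.36
     = 0.28 / 0.36 = 0.777778… → 0.778

0.778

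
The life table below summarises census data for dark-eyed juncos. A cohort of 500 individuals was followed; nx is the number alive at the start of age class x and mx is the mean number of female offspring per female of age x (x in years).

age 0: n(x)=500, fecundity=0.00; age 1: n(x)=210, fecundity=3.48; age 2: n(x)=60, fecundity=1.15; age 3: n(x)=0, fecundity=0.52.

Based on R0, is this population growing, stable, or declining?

lx = nx/n0 = nx/500: 1, 0.42, 0.12, 0
R0 = Σ lx·mx = 0 + 1.4616 + 0.138 + 0 = 1.5996
R0 > 1, so the population is growing.

growing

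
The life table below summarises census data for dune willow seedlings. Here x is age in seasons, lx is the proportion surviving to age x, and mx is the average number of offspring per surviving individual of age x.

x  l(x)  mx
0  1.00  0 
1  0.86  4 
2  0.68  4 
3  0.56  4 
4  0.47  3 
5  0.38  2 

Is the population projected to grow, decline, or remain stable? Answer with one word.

growing

R0 = Σ lx·mx = 0 + 3.44 + 2.72 + 2.24 + 1.41 + 0.76 = 10.57
R0 > 1, so the population is growing.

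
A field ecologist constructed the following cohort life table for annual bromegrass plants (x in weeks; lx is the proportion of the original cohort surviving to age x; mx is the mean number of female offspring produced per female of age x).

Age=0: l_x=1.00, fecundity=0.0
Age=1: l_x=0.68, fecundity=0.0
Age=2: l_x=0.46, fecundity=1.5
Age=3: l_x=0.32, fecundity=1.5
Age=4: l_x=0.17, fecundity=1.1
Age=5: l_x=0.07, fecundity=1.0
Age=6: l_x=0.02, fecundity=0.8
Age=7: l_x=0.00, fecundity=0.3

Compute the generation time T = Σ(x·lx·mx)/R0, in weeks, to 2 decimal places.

lx·mx: 0, 0, 0.69, 0.48, 0.187, 0.07, 0.016, 0 → R0 = 1.443
x·lx·mx: 0, 0, 1.38, 1.44, 0.748, 0.35, 0.096, 0 → Σ = 4.014
T = 4.014 / 1.443 = 2.781705… → 2.78

2.78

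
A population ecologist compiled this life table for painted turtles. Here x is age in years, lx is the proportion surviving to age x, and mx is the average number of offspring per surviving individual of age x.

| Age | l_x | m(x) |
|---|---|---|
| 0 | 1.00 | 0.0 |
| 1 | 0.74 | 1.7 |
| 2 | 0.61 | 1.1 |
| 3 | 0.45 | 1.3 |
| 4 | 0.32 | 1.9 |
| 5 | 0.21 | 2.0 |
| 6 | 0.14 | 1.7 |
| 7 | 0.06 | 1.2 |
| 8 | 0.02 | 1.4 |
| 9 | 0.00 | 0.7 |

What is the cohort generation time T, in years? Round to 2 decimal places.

2.85

lx·mx: 0, 1.258, 0.671, 0.585, 0.608, 0.42, 0.238, 0.072, 0.028, 0 → R0 = 3.88
x·lx·mx: 0, 1.258, 1.342, 1.755, 2.432, 2.1, 1.428, 0.504, 0.224, 0 → Σ = 11.043
T = 11.043 / 3.88 = 2.846134… → 2.85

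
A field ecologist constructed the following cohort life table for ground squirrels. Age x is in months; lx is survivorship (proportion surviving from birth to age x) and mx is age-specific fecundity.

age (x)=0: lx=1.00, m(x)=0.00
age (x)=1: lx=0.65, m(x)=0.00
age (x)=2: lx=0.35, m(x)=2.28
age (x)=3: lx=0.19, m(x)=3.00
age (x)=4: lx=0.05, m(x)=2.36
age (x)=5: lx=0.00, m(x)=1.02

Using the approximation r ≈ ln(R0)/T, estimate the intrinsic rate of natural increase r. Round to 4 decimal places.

0.1558

R0 = Σ lx·mx = 0 + 0 + 0.798 + 0.57 + 0.118 + 0 = 1.486
Σ x·lx·mx = 3.778; T = 3.778/1.486 = 2.5424…
r ≈ ln(R0)/T = ln(1.486)/2.5424… = 0.155793… → 0.1558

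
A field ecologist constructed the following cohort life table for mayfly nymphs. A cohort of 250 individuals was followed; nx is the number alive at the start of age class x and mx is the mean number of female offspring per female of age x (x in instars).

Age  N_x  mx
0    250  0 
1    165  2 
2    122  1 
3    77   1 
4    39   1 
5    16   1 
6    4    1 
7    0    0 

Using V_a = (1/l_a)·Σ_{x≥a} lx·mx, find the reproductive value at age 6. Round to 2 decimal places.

lx = nx/n0 = nx/250: 1, 0.66, 0.488, 0.308, 0.156, 0.064, 0.016, 0
lx·mx for x ≥ 6: 0.016, 0 → sum = 0.016
V_6 = 0.016 / l_6 = 0.016 / 0.016 = 1 → 1.00

1.00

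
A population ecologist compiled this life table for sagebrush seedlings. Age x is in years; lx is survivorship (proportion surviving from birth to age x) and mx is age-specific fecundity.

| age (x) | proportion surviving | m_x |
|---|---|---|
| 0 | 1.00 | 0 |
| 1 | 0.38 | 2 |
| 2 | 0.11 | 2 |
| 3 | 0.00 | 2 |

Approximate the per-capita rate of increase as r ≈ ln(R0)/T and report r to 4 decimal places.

R0 = Σ lx·mx = 0 + 0.76 + 0.22 + 0 = 0.98
Σ x·lx·mx = 1.2; T = 1.2/0.98 = 1.22449…
r ≈ ln(R0)/T = ln(0.98)/1.22449… = -0.016499… → -0.0165

-0.0165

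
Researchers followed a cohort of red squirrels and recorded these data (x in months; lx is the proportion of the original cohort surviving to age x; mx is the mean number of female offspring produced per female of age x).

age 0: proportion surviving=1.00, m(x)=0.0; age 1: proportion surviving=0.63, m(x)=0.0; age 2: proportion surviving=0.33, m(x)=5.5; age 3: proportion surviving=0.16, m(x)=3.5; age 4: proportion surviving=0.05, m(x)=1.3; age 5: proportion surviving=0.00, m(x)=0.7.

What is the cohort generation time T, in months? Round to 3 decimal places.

lx·mx: 0, 0, 1.815, 0.56, 0.065, 0 → R0 = 2.44
x·lx·mx: 0, 0, 3.63, 1.68, 0.26, 0 → Σ = 5.57
T = 5.57 / 2.44 = 2.282787… → 2.283

2.283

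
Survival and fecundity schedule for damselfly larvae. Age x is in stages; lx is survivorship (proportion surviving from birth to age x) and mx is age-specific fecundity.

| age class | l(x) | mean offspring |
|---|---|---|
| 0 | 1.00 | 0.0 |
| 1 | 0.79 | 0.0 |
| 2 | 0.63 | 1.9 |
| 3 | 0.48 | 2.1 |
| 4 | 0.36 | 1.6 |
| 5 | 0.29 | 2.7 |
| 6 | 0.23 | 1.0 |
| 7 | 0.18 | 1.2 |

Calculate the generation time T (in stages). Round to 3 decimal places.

3.623

lx·mx: 0, 0, 1.197, 1.008, 0.576, 0.783, 0.23, 0.216 → R0 = 4.01
x·lx·mx: 0, 0, 2.394, 3.024, 2.304, 3.915, 1.38, 1.512 → Σ = 14.529
T = 14.529 / 4.01 = 3.623192… → 3.623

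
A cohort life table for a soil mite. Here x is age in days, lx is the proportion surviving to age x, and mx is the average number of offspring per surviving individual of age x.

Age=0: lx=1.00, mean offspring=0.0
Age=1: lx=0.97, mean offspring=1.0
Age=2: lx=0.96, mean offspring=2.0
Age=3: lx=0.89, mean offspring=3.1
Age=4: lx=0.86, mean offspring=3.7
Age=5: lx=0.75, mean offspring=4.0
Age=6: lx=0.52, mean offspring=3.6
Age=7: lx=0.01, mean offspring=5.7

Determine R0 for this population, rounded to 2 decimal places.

lx·mx by age: 0, 0.97, 1.92, 2.759, 3.182, 3, 1.872, 0.057
R0 = Σ lx·mx = 13.76 → 13.76

13.76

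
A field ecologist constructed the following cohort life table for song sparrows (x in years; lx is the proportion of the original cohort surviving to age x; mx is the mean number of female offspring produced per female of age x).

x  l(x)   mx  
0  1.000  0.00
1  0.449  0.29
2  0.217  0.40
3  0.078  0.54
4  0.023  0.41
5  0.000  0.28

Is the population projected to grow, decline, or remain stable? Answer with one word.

declining

R0 = Σ lx·mx = 0 + 0.13021 + 0.0868 + 0.04212 + 0.00943 + 0 = 0.26856
R0 < 1, so the population is declining.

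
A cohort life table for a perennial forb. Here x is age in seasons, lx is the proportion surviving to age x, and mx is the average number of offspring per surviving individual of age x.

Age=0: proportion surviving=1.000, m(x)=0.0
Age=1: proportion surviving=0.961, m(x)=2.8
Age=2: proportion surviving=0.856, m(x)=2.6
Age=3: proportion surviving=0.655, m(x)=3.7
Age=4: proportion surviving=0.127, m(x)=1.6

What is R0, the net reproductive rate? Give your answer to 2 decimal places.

lx·mx by age: 0, 2.6908, 2.2256, 2.4235, 0.2032
R0 = Σ lx·mx = 7.5431 → 7.54

7.54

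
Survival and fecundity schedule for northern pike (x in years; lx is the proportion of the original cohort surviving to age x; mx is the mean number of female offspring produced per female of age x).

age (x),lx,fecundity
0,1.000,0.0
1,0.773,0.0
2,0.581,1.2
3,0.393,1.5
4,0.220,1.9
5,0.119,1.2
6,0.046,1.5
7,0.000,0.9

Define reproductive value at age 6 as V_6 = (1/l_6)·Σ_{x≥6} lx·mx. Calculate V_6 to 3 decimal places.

1.500

lx·mx for x ≥ 6: 0.069, 0 → sum = 0.069
V_6 = 0.069 / l_6 = 0.069 / 0.046 = 1.5 → 1.500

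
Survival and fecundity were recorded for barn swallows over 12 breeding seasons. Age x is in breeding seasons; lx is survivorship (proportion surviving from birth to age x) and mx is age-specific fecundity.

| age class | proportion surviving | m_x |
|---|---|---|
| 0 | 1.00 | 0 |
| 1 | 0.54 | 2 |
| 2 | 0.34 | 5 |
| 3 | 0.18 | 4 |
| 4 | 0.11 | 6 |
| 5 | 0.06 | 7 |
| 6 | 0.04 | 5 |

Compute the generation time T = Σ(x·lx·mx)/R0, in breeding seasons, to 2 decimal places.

2.63

lx·mx: 0, 1.08, 1.7, 0.72, 0.66, 0.42, 0.2 → R0 = 4.78
x·lx·mx: 0, 1.08, 3.4, 2.16, 2.64, 2.1, 1.2 → Σ = 12.58
T = 12.58 / 4.78 = 2.631799… → 2.63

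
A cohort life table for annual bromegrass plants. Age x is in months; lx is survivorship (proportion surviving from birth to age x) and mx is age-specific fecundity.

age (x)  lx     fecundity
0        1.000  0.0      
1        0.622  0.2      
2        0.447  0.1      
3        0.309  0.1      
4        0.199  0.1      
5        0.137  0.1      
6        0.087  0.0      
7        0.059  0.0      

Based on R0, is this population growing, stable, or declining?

declining

R0 = Σ lx·mx = 0 + 0.1244 + 0.0447 + 0.0309 + 0.0199 + 0.0137 + 0 + 0 = 0.2336
R0 < 1, so the population is declining.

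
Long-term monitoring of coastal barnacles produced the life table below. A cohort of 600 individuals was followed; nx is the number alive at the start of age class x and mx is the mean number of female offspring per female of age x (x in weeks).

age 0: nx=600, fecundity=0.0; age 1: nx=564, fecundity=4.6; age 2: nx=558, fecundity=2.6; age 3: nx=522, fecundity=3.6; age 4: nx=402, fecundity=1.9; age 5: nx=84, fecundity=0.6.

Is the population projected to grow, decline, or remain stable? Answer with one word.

growing

lx = nx/n0 = nx/600: 1, 0.94, 0.93, 0.87, 0.67, 0.14
R0 = Σ lx·mx = 0 + 4.324 + 2.418 + 3.132 + 1.273 + 0.084 = 11.231
R0 > 1, so the population is growing.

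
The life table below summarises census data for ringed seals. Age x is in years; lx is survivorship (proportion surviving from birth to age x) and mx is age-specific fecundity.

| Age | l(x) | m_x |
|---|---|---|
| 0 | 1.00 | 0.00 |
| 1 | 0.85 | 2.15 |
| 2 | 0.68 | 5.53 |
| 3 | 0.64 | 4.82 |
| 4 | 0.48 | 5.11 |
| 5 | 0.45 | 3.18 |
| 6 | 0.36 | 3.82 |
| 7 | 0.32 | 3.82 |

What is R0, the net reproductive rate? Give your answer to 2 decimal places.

15.15

lx·mx by age: 0, 1.8275, 3.7604, 3.0848, 2.4528, 1.431, 1.3752, 1.2224
R0 = Σ lx·mx = 15.1541 → 15.15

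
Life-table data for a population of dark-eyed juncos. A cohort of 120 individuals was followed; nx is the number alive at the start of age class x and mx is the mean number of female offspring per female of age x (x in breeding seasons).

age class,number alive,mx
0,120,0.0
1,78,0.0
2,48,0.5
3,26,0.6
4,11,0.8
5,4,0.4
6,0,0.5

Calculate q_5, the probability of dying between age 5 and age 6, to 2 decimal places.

lx = nx/n0 = nx/120: 1, 0.65, 0.4, 0.21667…, 0.09167…, 0.03333…, 0
q_5 = (l_5 − l_6) / l_5 = (0.033333… − 0) / 0.033333…
     = 0.033333… / 0.033333… = 1 → 1.00

1.00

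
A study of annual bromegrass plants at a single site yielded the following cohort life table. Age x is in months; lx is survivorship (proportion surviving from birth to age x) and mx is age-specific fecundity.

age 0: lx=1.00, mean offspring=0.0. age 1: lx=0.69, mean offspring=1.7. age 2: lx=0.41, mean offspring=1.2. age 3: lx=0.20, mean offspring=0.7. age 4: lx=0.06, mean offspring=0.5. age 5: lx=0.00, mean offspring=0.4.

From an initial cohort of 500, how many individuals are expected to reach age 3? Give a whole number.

Expected survivors = N0 · l_3 = 500 × 0.20 = 100 → 100

100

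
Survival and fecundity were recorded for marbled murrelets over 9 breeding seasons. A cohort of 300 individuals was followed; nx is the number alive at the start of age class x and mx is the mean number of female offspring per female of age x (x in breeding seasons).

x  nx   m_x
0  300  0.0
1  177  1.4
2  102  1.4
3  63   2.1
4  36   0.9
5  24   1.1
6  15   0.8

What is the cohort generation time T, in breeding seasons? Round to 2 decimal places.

lx = nx/n0 = nx/300: 1, 0.59, 0.34, 0.21, 0.12, 0.08, 0.05
lx·mx: 0, 0.826, 0.476, 0.441, 0.108, 0.088, 0.04 → R0 = 1.979
x·lx·mx: 0, 0.826, 0.952, 1.323, 0.432, 0.44, 0.24 → Σ = 4.213
T = 4.213 / 1.979 = 2.128853… → 2.13

2.13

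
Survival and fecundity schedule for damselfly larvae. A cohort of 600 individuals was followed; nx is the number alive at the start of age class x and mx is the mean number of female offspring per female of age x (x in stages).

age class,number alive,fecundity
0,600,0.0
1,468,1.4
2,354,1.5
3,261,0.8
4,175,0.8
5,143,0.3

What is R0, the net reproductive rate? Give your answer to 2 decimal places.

lx = nx/n0 = nx/600: 1, 0.78, 0.59, 0.435, 0.29167…, 0.23833…
lx·mx by age: 0, 1.092, 0.885, 0.348, 0.233333…, 0.0715…
R0 = Σ lx·mx = 2.629833… → 2.63

2.63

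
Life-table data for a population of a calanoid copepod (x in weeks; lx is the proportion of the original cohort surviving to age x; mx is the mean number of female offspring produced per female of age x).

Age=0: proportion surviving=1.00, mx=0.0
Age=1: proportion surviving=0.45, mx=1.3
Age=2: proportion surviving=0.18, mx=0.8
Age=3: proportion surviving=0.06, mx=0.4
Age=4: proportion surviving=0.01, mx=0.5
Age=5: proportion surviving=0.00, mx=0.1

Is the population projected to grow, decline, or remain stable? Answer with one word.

declining

R0 = Σ lx·mx = 0 + 0.585 + 0.144 + 0.024 + 0.005 + 0 = 0.758
R0 < 1, so the population is declining.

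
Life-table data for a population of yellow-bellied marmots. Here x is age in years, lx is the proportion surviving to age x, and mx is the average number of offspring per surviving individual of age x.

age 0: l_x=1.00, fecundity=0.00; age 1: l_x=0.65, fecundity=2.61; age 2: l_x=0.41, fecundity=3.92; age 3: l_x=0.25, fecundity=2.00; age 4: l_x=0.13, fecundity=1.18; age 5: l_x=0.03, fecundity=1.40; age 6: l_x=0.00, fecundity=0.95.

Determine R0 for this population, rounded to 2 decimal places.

4.00

lx·mx by age: 0, 1.6965, 1.6072, 0.5, 0.1534, 0.042, 0
R0 = Σ lx·mx = 3.9991 → 4.00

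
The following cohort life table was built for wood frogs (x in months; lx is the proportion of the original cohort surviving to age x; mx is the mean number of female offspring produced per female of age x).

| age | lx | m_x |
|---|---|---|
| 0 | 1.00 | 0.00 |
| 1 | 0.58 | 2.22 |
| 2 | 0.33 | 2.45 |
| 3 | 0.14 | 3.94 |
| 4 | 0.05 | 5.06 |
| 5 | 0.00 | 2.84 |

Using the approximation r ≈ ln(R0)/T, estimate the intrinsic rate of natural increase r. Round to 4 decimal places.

R0 = Σ lx·mx = 0 + 1.2876 + 0.8085 + 0.5516 + 0.253 + 0 = 2.9007
Σ x·lx·mx = 5.5714; T = 5.5714/2.9007 = 1.92071…
r ≈ ln(R0)/T = ln(2.9007)/1.92071… = 0.554458… → 0.5545

0.5545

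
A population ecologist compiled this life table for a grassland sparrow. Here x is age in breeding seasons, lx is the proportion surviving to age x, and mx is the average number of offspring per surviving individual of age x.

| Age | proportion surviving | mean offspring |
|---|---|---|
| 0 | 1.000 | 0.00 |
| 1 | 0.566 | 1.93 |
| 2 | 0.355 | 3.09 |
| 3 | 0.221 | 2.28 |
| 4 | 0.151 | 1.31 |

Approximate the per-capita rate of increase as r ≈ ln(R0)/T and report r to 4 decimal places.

0.5491

R0 = Σ lx·mx = 0 + 1.09238 + 1.09695 + 0.50388 + 0.19781 = 2.89102
Σ x·lx·mx = 5.58916; T = 5.58916/2.89102 = 1.93328…
r ≈ ln(R0)/T = ln(2.89102)/1.93328… = 0.549123… → 0.5491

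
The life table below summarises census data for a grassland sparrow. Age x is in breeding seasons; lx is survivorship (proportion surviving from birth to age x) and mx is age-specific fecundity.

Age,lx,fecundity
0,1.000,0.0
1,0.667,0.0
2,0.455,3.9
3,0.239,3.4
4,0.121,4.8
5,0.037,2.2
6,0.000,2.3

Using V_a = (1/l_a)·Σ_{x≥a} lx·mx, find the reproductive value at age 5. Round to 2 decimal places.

2.20

lx·mx for x ≥ 5: 0.0814, 0 → sum = 0.0814
V_5 = 0.0814 / l_5 = 0.0814 / 0.037 = 2.2 → 2.20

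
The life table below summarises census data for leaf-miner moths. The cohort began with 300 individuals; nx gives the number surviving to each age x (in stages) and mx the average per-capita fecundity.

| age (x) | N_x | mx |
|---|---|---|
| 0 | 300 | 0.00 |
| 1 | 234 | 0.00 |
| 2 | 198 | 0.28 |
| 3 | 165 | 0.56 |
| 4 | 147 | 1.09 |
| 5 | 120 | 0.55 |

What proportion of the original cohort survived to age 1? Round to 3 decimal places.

0.780

l_1 = n_1/n_0 = 234/300 = 0.78 → 0.780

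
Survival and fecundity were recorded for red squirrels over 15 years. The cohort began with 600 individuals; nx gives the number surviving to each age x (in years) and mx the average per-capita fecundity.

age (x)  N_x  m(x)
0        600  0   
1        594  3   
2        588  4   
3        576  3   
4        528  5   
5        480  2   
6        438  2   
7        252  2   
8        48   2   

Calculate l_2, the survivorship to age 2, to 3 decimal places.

0.980

l_2 = n_2/n_0 = 588/600 = 0.98 → 0.980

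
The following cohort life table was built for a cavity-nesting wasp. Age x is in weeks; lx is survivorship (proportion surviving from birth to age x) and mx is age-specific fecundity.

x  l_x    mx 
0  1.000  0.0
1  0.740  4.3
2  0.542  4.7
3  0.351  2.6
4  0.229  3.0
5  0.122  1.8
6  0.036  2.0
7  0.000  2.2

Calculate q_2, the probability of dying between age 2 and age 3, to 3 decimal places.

q_2 = (l_2 − l_3) / l_2 = (0.542 − 0.351) / 0.542
     = 0.191 / 0.542 = 0.352399… → 0.352

0.352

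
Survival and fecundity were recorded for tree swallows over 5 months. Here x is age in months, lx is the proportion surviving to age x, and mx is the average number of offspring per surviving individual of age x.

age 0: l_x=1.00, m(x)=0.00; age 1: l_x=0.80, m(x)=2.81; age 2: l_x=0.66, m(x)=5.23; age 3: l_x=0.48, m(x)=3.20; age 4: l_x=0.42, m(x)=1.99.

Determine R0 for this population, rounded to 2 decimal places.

lx·mx by age: 0, 2.248, 3.4518, 1.536, 0.8358
R0 = Σ lx·mx = 8.0716 → 8.07

8.07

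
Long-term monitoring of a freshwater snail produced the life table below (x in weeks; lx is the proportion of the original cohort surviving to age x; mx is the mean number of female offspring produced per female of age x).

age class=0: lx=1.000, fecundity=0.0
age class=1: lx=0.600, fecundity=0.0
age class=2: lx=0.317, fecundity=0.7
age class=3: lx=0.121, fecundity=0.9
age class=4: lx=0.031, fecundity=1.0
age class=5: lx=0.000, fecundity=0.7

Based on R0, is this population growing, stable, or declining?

declining

R0 = Σ lx·mx = 0 + 0 + 0.2219 + 0.1089 + 0.031 + 0 = 0.3618
R0 < 1, so the population is declining.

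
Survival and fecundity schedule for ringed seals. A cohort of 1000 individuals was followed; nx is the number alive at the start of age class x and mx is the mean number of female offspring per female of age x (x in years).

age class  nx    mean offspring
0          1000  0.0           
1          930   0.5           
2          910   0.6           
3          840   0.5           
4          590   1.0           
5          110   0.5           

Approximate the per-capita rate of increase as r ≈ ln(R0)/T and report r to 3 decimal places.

lx = nx/n0 = nx/1000: 1, 0.93, 0.91, 0.84, 0.59, 0.11
R0 = Σ lx·mx = 0 + 0.465 + 0.546 + 0.42 + 0.59 + 0.055 = 2.076
Σ x·lx·mx = 5.452; T = 5.452/2.076 = 2.6262…
r ≈ ln(R0)/T = ln(2.076)/2.6262… = 0.27814… → 0.278

0.278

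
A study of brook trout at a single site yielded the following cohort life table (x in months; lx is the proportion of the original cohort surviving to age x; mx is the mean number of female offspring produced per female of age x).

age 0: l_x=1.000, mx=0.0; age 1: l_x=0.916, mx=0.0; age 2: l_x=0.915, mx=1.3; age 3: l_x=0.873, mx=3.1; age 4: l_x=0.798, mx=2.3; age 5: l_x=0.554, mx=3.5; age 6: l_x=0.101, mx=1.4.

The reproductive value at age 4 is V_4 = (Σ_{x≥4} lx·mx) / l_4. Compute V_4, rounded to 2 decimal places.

4.91

lx·mx for x ≥ 4: 1.8354, 1.939, 0.1414 → sum = 3.9158
V_4 = 3.9158 / l_4 = 3.9158 / 0.798 = 4.907018… → 4.91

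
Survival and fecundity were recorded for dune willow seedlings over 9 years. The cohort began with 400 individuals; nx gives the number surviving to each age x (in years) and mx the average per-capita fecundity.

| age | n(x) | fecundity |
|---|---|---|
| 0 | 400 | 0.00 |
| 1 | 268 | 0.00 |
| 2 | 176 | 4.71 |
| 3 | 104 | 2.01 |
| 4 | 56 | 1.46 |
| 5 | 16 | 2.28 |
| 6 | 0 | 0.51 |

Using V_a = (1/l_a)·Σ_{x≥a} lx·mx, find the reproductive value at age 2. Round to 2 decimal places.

lx = nx/n0 = nx/400: 1, 0.67, 0.44, 0.26, 0.14, 0.04, 0
lx·mx for x ≥ 2: 2.0724, 0.5226, 0.2044, 0.0912, 0 → sum = 2.8906
V_2 = 2.8906 / l_2 = 2.8906 / 0.44 = 6.569545… → 6.57

6.57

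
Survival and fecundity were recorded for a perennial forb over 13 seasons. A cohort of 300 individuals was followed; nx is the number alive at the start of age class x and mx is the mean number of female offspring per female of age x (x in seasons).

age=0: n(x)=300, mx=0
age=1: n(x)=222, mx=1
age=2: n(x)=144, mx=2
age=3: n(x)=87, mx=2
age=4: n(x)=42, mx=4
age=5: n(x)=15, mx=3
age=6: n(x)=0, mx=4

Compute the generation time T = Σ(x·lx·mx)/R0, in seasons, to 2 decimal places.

lx = nx/n0 = nx/300: 1, 0.74, 0.48, 0.29, 0.14, 0.05, 0
lx·mx: 0, 0.74, 0.96, 0.58, 0.56, 0.15, 0 → R0 = 2.99
x·lx·mx: 0, 0.74, 1.92, 1.74, 2.24, 0.75, 0 → Σ = 7.39
T = 7.39 / 2.99 = 2.471572… → 2.47

2.47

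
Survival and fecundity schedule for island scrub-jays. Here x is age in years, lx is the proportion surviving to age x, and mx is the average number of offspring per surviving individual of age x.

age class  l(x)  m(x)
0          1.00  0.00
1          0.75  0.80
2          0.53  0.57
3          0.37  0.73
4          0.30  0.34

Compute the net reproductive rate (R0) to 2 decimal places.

lx·mx by age: 0, 0.6, 0.3021, 0.2701, 0.102
R0 = Σ lx·mx = 1.2742 → 1.27

1.27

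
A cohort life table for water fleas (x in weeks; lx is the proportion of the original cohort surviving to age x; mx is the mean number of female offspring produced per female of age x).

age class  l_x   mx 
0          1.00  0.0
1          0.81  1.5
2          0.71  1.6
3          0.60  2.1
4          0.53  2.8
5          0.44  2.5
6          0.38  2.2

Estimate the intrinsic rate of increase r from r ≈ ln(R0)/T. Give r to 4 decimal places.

R0 = Σ lx·mx = 0 + 1.215 + 1.136 + 1.26 + 1.484 + 1.1 + 0.836 = 7.031
Σ x·lx·mx = 23.719; T = 23.719/7.031 = 3.37349…
r ≈ ln(R0)/T = ln(7.031)/3.37349… = 0.578134… → 0.5781

0.5781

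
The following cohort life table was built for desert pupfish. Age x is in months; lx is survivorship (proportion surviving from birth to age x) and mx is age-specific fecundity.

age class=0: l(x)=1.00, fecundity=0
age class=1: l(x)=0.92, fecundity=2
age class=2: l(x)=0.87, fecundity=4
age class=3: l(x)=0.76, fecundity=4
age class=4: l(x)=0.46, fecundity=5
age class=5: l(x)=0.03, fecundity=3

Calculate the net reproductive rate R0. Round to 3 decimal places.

lx·mx by age: 0, 1.84, 3.48, 3.04, 2.3, 0.09
R0 = Σ lx·mx = 10.75 → 10.750

10.750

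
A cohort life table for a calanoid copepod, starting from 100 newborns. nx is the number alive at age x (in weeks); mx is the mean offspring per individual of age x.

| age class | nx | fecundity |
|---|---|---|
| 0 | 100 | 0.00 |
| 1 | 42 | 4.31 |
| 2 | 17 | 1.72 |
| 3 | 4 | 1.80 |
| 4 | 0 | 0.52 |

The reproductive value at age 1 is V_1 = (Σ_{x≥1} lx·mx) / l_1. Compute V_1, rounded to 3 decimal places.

lx = nx/n0 = nx/100: 1, 0.42, 0.17, 0.04, 0
lx·mx for x ≥ 1: 1.8102, 0.2924, 0.072, 0 → sum = 2.1746
V_1 = 2.1746 / l_1 = 2.1746 / 0.42 = 5.177619… → 5.178

5.178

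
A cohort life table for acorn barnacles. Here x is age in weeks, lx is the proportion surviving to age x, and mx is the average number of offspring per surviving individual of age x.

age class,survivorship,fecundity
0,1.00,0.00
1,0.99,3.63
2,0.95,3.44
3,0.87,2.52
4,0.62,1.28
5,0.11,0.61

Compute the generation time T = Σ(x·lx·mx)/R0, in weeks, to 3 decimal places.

lx·mx: 0, 3.5937, 3.268, 2.1924, 0.7936, 0.0671 → R0 = 9.9148
x·lx·mx: 0, 3.5937, 6.536, 6.5772, 3.1744, 0.3355 → Σ = 20.2168
T = 20.2168 / 9.9148 = 2.039053… → 2.039

2.039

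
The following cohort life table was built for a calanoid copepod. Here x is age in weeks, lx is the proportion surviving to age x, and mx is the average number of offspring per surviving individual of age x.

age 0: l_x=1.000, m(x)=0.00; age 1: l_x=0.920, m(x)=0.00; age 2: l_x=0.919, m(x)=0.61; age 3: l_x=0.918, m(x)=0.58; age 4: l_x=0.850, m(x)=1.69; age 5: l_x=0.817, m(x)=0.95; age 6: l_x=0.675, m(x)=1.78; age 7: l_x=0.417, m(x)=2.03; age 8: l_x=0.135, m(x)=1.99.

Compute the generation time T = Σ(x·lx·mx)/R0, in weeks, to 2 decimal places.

lx·mx: 0, 0, 0.56059, 0.53244, 1.4365, 0.77615, 1.2015, 0.84651, 0.26865 → R0 = 5.62234
x·lx·mx: 0, 0, 1.12118, 1.59732, 5.746, 3.88075, 7.209, 5.92557, 2.1492 → Σ = 27.62902
T = 27.62902 / 5.62234 = 4.91415… → 4.91

4.91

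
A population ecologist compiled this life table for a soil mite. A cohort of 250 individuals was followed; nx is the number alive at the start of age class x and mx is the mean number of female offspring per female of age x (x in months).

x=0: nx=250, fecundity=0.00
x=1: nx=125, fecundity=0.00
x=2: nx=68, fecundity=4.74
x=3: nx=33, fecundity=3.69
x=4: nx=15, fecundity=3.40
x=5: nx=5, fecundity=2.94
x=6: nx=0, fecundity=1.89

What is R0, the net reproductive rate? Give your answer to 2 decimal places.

2.04

lx = nx/n0 = nx/250: 1, 0.5, 0.272, 0.132, 0.06, 0.02, 0
lx·mx by age: 0, 0, 1.28928, 0.48708, 0.204, 0.0588, 0
R0 = Σ lx·mx = 2.03916 → 2.04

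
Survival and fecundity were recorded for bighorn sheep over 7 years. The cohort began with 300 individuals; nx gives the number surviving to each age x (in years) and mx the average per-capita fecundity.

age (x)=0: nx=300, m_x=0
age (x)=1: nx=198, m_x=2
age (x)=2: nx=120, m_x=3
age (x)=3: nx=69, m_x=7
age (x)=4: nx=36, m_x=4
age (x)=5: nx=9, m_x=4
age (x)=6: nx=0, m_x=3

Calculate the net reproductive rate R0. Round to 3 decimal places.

4.730

lx = nx/n0 = nx/300: 1, 0.66, 0.4, 0.23, 0.12, 0.03, 0
lx·mx by age: 0, 1.32, 1.2, 1.61, 0.48, 0.12, 0
R0 = Σ lx·mx = 4.73 → 4.730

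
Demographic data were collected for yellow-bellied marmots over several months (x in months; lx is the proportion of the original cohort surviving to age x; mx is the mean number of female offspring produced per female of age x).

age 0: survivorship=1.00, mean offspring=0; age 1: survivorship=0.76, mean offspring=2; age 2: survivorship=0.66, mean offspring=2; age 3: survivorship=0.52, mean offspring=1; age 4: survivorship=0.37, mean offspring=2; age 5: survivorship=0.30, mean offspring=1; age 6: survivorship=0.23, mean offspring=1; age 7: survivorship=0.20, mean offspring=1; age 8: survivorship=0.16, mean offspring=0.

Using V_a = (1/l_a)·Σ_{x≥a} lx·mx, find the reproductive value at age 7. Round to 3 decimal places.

lx·mx for x ≥ 7: 0.2, 0 → sum = 0.2
V_7 = 0.2 / l_7 = 0.2 / 0.2 = 1 → 1.000

1.000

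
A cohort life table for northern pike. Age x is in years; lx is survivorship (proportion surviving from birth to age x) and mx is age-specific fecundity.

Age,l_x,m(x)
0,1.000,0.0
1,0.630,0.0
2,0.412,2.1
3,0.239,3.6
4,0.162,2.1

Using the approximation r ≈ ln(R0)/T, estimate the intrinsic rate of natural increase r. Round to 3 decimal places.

R0 = Σ lx·mx = 0 + 0 + 0.8652 + 0.8604 + 0.3402 = 2.0658
Σ x·lx·mx = 5.6724; T = 5.6724/2.0658 = 2.74586…
r ≈ ln(R0)/T = ln(2.0658)/2.74586… = 0.26422… → 0.264

0.264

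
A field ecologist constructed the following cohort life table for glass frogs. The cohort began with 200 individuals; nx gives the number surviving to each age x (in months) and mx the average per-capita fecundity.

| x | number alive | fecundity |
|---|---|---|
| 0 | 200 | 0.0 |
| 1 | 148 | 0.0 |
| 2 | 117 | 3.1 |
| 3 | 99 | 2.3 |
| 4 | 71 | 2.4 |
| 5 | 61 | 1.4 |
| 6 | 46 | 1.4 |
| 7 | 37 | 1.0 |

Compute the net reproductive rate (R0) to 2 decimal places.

lx = nx/n0 = nx/200: 1, 0.74, 0.585, 0.495, 0.355, 0.305, 0.23, 0.185
lx·mx by age: 0, 0, 1.8135, 1.1385, 0.852, 0.427, 0.322, 0.185
R0 = Σ lx·mx = 4.738 → 4.74

4.74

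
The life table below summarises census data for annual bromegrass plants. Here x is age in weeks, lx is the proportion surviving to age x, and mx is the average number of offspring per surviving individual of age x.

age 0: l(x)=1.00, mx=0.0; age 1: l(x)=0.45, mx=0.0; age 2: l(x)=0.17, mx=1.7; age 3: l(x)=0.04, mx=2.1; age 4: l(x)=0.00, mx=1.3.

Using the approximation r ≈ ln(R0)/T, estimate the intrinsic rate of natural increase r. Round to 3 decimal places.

R0 = Σ lx·mx = 0 + 0 + 0.289 + 0.084 + 0 = 0.373
Σ x·lx·mx = 0.83; T = 0.83/0.373 = 2.2252…
r ≈ ln(R0)/T = ln(0.373)/2.2252… = -0.44319… → -0.443

-0.443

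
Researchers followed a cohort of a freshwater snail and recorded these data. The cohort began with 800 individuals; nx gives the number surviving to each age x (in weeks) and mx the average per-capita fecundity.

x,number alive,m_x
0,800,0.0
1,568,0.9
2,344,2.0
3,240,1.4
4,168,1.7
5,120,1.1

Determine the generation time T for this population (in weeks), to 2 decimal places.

2.41

lx = nx/n0 = nx/800: 1, 0.71, 0.43, 0.3, 0.21, 0.15
lx·mx: 0, 0.639, 0.86, 0.42, 0.357, 0.165 → R0 = 2.441
x·lx·mx: 0, 0.639, 1.72, 1.26, 1.428, 0.825 → Σ = 5.872
T = 5.872 / 2.441 = 2.405571… → 2.41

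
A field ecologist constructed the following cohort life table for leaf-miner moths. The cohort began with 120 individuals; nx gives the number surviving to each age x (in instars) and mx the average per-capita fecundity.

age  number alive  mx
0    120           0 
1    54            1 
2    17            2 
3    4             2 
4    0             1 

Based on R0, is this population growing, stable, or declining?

declining

lx = nx/n0 = nx/120: 1, 0.45, 0.14167…, 0.03333…, 0
R0 = Σ lx·mx = 0 + 0.45 + 0.283333… + 0.066667… + 0 = 0.8…
R0 < 1, so the population is declining.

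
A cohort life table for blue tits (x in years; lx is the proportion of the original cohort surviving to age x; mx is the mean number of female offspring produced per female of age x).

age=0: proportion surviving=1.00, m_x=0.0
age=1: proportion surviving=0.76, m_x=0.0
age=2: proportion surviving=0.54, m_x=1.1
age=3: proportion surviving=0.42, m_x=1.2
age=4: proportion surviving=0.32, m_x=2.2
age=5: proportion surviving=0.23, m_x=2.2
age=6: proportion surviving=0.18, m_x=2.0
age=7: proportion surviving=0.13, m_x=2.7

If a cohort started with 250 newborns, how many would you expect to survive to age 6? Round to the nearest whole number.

45

Expected survivors = N0 · l_6 = 250 × 0.18 = 45 → 45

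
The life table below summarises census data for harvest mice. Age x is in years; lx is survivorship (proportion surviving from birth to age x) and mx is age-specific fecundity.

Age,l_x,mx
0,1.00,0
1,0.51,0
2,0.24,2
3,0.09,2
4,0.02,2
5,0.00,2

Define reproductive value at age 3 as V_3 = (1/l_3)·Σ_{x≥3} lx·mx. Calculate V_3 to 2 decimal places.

lx·mx for x ≥ 3: 0.18, 0.04, 0 → sum = 0.22
V_3 = 0.22 / l_3 = 0.22 / 0.09 = 2.444444… → 2.44

2.44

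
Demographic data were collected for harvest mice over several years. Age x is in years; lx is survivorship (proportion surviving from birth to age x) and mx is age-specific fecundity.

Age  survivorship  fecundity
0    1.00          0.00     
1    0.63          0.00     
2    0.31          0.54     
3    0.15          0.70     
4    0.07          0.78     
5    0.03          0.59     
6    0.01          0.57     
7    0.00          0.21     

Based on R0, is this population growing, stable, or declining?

declining

R0 = Σ lx·mx = 0 + 0 + 0.1674 + 0.105 + 0.0546 + 0.0177 + 0.0057 + 0 = 0.3504
R0 < 1, so the population is declining.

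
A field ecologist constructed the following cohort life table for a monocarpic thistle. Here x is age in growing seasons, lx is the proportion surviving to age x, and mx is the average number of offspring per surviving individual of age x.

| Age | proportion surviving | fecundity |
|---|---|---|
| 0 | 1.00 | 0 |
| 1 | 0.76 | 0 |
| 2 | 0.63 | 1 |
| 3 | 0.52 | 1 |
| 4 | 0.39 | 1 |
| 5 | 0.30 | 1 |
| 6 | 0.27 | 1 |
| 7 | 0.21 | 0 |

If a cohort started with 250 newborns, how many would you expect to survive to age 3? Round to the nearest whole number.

Expected survivors = N0 · l_3 = 250 × 0.52 = 130 → 130

130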